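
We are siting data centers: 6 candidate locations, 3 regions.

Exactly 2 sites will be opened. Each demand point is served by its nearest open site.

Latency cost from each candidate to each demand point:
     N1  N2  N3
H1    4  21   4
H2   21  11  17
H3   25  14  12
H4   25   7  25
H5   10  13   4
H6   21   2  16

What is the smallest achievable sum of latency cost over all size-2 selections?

Open {H1, H6}.
  N1→H1 4, N2→H6 2, N3→H1 4  ⇒ total 10.
Compare {H1, H4}: total 15.
Compare {H5, H6}: total 16.
No size-2 selection does better; minimum is 10.

10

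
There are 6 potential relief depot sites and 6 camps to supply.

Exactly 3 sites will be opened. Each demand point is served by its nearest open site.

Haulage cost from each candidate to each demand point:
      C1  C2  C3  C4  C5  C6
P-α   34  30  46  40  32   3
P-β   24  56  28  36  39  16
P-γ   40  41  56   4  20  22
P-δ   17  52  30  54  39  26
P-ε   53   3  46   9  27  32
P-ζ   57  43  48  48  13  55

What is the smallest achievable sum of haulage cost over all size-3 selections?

89

Open {P-α, P-δ, P-ε}.
  C1→P-δ 17, C2→P-ε 3, C3→P-δ 30, C4→P-ε 9, C5→P-ε 27, C6→P-α 3  ⇒ total 89.
Compare {P-β, P-ε, P-ζ}: total 93.
Compare {P-α, P-β, P-ε}: total 94.
No size-3 selection does better; minimum is 89.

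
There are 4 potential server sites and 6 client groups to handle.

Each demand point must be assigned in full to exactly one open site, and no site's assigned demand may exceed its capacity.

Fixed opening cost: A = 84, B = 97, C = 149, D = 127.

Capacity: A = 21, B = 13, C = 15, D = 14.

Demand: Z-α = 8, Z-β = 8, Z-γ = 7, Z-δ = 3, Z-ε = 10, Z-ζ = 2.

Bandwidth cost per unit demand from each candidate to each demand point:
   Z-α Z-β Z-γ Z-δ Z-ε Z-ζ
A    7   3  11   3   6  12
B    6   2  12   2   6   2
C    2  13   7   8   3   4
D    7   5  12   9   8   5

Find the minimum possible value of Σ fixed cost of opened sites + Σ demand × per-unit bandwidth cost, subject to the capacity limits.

Open {A, B, C}; cheapest assignment that respects the capacities:
  A (cap 21, load 10): Z-ε — cost 10×6 = 60
  B (cap 13, load 13): Z-β, Z-δ, Z-ζ — cost 8×2 + 3×2 + 2×2 = 26
  C (cap 15, load 15): Z-α, Z-γ — cost 8×2 + 7×7 = 65
  Shipping 151, fixed 330 → total 481.
  Any other capacity-feasible assignment to {A, B, C} ships for at least 151.
Compare {A, B, D}: its best feasible assignment gives total 527.
Compare {A, C, D}: its best feasible assignment gives total 528.
Every other set of open sites that can feasibly serve all demand totals ≥ 527 even under its best assignment. Minimum: 481.

481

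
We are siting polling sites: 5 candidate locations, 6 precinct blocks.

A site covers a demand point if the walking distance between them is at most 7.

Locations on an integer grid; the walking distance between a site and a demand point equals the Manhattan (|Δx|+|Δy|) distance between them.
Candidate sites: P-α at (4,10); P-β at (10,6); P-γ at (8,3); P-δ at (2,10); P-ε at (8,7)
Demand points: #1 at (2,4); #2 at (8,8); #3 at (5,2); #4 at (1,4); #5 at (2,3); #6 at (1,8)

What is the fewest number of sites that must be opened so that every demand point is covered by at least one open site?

2

Coverage sets (demand points within 7 of each site):
  P-α: {#2, #6}
  P-β: {#2}
  P-γ: {#1, #2, #3, #5}
  P-δ: {#1, #4, #5, #6}
  P-ε: {#2}
No single site covers all 6 demand points.
But {P-γ, P-δ} covers everything, so the minimum is 2.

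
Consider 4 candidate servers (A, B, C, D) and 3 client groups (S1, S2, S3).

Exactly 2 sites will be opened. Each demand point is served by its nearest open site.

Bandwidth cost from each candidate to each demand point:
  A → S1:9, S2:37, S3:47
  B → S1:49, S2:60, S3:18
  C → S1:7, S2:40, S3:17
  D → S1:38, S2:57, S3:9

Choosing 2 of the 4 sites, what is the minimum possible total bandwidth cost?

55

Open {A, D}.
  S1→A 9, S2→A 37, S3→D 9  ⇒ total 55.
Compare {C, D}: total 56.
Compare {A, C}: total 61.
No size-2 selection does better; minimum is 55.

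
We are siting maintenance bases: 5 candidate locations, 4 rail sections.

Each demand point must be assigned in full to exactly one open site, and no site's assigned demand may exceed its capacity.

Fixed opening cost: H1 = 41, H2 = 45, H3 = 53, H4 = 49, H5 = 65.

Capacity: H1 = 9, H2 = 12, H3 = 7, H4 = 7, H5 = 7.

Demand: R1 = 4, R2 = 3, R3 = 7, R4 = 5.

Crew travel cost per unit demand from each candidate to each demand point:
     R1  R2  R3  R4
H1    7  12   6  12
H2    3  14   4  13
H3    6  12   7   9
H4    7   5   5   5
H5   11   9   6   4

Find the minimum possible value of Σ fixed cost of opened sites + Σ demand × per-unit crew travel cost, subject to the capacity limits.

222

Open {H1, H2}; cheapest assignment that respects the capacities:
  H1 (cap 9, load 8): R2, R4 — cost 3×12 + 5×12 = 96
  H2 (cap 12, load 11): R1, R3 — cost 4×3 + 7×4 = 40
  Shipping 136, fixed 86 → total 222.
  Any other capacity-feasible assignment to {H1, H2} ships for at least 136.
Compare {H2, H4}: its best feasible assignment gives total 230.
Compare {H2, H4, H5}: its best feasible assignment gives total 234.
Every other set of open sites that can feasibly serve all demand totals ≥ 230 even under its best assignment. Minimum: 222.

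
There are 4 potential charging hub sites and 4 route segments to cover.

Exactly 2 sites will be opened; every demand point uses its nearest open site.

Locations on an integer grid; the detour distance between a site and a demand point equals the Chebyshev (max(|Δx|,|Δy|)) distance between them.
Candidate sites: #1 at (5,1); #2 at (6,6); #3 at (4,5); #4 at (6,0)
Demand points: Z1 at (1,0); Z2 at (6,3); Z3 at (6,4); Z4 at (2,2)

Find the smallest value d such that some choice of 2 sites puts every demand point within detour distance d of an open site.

Open {#1, #2}.
  Farthest demand point is Z1 at detour distance 4 (to #1); all others are ≤ 4.
With {#1, #3} the worst case is 4.
With {#1, #4} the worst case is 4.
No size-2 selection achieves below 4.

4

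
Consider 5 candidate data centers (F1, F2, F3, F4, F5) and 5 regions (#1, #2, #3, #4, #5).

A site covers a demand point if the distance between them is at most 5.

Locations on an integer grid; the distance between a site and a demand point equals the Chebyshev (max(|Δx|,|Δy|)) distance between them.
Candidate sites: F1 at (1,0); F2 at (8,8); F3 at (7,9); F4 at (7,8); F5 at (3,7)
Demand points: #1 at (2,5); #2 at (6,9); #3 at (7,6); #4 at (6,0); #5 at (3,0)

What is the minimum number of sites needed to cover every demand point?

2

Coverage sets (demand points within 5 of each site):
  F1: {#1, #4, #5}
  F2: {#2, #3}
  F3: {#1, #2, #3}
  F4: {#1, #2, #3}
  F5: {#1, #2, #3}
No single site covers all 5 demand points.
But {F1, F2} covers everything, so the minimum is 2.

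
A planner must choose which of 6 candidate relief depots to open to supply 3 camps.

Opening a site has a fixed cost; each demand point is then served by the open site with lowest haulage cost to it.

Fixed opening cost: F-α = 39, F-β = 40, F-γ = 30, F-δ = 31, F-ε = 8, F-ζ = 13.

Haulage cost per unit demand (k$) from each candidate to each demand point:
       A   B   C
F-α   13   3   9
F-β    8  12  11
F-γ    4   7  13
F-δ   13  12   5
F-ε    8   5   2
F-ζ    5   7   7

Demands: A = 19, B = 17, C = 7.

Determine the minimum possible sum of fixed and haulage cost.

213

Open {F-γ, F-ε}: assign each demand point to its cheapest open site.
  A→F-γ 19×4=76, B→F-ε 17×5=85, C→F-ε 7×2=14
  haulage cost 175, fixed 38 → total 213.
Compare {F-ε, F-ζ}: haulage cost 194 + fixed 21 = 215.
Compare {F-α, F-γ, F-ε}: haulage cost 141 + fixed 77 = 218.
Compare {F-α, F-ε, F-ζ}: haulage cost 160 + fixed 60 = 220.
All other subsets cost ≥ 215. Minimum total cost: 213.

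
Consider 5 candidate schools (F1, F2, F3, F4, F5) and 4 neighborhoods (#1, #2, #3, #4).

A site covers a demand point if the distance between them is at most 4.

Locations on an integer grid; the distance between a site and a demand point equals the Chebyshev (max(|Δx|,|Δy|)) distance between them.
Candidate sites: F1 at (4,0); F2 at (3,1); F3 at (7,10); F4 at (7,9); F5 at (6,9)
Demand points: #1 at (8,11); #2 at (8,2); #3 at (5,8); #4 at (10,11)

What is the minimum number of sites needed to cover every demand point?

Coverage sets (demand points within 4 of each site):
  F1: {#2}
  F2: {}
  F3: {#1, #3, #4}
  F4: {#1, #3, #4}
  F5: {#1, #3, #4}
No single site covers all 4 demand points.
But {F1, F3} covers everything, so the minimum is 2.

2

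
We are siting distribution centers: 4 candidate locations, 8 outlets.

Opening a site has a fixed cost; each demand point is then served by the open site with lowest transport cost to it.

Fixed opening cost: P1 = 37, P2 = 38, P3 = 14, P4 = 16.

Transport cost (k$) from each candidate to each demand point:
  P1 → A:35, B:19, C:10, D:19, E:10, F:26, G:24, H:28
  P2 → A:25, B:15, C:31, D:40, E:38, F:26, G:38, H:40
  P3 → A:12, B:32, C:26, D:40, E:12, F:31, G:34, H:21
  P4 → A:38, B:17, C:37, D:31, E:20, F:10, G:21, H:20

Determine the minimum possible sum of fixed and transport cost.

Open {P3, P4}: assign each demand point to its cheapest open site.
  A→P3 12, B→P4 17, C→P3 26, D→P4 31, E→P3 12, F→P4 10, G→P4 21, H→P4 20
  transport cost 149, fixed 30 → total 179.
Compare {P1, P3, P4}: transport cost 119 + fixed 67 = 186.
Compare {P1, P3}: transport cost 141 + fixed 51 = 192.
Compare {P1, P4}: transport cost 142 + fixed 53 = 195.
All other subsets cost ≥ 186. Minimum total cost: 179.

179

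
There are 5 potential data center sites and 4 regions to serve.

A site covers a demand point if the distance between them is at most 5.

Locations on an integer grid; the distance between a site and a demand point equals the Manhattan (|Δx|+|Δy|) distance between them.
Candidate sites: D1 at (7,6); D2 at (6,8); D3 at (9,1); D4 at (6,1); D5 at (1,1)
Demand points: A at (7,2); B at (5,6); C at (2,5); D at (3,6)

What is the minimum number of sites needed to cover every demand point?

Coverage sets (demand points within 5 of each site):
  D1: {A, B, D}
  D2: {B, D}
  D3: {A}
  D4: {A}
  D5: {C}
No single site covers all 4 demand points.
But {D1, D5} covers everything, so the minimum is 2.

2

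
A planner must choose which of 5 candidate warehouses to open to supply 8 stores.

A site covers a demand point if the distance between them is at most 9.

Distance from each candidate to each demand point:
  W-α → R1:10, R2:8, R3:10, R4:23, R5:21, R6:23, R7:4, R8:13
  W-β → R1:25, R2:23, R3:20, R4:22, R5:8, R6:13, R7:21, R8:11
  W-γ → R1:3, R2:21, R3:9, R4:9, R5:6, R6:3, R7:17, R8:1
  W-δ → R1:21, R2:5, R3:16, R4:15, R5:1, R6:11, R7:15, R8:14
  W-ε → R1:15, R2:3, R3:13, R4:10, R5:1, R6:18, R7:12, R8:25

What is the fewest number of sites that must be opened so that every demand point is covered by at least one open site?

2

Coverage sets (demand points within 9 of each site):
  W-α: {R2, R7}
  W-β: {R5}
  W-γ: {R1, R3, R4, R5, R6, R8}
  W-δ: {R2, R5}
  W-ε: {R2, R5}
No single site covers all 8 demand points.
But {W-α, W-γ} covers everything, so the minimum is 2.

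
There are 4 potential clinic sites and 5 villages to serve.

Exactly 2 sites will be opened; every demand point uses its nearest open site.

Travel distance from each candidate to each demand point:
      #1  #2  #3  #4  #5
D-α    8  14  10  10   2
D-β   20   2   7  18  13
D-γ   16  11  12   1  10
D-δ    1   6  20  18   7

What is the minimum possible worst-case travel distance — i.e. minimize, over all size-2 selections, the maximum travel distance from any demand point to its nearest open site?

10

Open {D-α, D-β}.
  Farthest demand point is #4 at travel distance 10 (to D-α); all others are ≤ 10.
With {D-α, D-δ} the worst case is 10.
With {D-α, D-γ} the worst case is 11.
No size-2 selection achieves below 10.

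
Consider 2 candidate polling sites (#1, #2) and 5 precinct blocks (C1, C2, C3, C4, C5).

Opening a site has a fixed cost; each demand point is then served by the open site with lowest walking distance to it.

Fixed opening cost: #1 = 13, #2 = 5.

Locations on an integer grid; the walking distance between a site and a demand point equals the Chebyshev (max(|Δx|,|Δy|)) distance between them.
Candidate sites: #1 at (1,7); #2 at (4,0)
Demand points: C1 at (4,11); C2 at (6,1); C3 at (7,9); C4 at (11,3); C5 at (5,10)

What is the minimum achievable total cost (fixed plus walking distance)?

41

Open {#1, #2}: assign each demand point to its cheapest open site.
  C1→#1 4, C2→#2 2, C3→#1 6, C4→#2 7, C5→#1 4
  walking distance 23, fixed 18 → total 41.
Compare {#1}: walking distance 30 + fixed 13 = 43.
Compare {#2}: walking distance 39 + fixed 5 = 44.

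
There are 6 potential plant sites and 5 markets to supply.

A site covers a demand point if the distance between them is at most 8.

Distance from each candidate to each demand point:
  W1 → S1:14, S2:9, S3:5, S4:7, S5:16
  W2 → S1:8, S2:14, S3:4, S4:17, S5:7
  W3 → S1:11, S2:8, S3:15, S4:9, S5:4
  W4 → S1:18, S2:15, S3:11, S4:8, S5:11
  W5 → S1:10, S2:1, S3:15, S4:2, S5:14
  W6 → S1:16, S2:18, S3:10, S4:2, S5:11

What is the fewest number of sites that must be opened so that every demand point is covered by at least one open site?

2

Coverage sets (demand points within 8 of each site):
  W1: {S3, S4}
  W2: {S1, S3, S5}
  W3: {S2, S5}
  W4: {S4}
  W5: {S2, S4}
  W6: {S4}
No single site covers all 5 demand points.
But {W2, W5} covers everything, so the minimum is 2.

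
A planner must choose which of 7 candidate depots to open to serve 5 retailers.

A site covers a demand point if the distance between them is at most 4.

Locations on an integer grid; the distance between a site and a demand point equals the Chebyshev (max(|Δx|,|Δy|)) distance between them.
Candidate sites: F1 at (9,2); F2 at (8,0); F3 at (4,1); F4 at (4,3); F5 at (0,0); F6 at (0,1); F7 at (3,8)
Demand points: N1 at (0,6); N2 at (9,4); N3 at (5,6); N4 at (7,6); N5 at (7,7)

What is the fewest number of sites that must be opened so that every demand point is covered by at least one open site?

2

Coverage sets (demand points within 4 of each site):
  F1: {N2, N3, N4}
  F2: {N2}
  F3: {}
  F4: {N1, N3, N4, N5}
  F5: {}
  F6: {}
  F7: {N1, N3, N4, N5}
No single site covers all 5 demand points.
But {F1, F4} covers everything, so the minimum is 2.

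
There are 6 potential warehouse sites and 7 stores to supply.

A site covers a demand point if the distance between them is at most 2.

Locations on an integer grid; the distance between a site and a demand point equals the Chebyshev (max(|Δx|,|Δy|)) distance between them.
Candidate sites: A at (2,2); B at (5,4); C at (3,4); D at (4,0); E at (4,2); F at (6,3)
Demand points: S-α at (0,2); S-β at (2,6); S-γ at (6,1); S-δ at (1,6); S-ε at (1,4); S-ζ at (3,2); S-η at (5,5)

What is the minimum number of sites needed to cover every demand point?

3

Coverage sets (demand points within 2 of each site):
  A: {S-α, S-ε, S-ζ}
  B: {S-ζ, S-η}
  C: {S-β, S-δ, S-ε, S-ζ, S-η}
  D: {S-γ, S-ζ}
  E: {S-γ, S-ζ}
  F: {S-γ, S-η}
No 2 sites suffice: every size-2 union leaves at least one demand point uncovered.
But {A, C, D} covers everything, so the minimum is 3.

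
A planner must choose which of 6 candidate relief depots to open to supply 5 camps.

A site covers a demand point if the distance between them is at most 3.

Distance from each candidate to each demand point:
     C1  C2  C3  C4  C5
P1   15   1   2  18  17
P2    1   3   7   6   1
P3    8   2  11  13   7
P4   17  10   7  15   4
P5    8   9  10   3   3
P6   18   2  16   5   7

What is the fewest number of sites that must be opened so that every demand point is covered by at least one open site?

Coverage sets (demand points within 3 of each site):
  P1: {C2, C3}
  P2: {C1, C2, C5}
  P3: {C2}
  P4: {}
  P5: {C4, C5}
  P6: {C2}
No 2 sites suffice: every size-2 union leaves at least one demand point uncovered.
But {P1, P2, P5} covers everything, so the minimum is 3.

3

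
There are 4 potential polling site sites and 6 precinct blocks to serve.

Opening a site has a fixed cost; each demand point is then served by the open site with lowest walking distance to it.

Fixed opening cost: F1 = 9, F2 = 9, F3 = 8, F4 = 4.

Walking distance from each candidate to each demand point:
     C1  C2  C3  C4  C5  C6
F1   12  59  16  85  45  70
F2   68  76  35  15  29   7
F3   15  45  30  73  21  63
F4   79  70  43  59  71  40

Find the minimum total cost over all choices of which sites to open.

Open {F1, F2, F3}: assign each demand point to its cheapest open site.
  C1→F1 12, C2→F3 45, C3→F1 16, C4→F2 15, C5→F3 21, C6→F2 7
  walking distance 116, fixed 26 → total 142.
Compare {F1, F2, F3, F4}: walking distance 116 + fixed 30 = 146.
Compare {F2, F3}: walking distance 133 + fixed 17 = 150.
Compare {F2, F3, F4}: walking distance 133 + fixed 21 = 154.
All other subsets cost ≥ 146. Minimum total cost: 142.

142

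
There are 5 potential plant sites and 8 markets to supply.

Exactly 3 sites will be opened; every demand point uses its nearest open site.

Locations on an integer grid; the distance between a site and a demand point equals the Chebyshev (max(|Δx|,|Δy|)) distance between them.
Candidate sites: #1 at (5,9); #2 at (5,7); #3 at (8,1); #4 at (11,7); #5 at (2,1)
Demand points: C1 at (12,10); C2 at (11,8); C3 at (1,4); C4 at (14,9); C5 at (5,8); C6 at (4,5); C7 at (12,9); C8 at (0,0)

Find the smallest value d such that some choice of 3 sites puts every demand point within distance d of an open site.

3

Open {#2, #4, #5}.
  Farthest demand point is C1 at distance 3 (to #4); all others are ≤ 3.
With {#1, #4, #5} the worst case is 4.
With {#3, #4, #5} the worst case is 6.
No size-3 selection achieves below 3.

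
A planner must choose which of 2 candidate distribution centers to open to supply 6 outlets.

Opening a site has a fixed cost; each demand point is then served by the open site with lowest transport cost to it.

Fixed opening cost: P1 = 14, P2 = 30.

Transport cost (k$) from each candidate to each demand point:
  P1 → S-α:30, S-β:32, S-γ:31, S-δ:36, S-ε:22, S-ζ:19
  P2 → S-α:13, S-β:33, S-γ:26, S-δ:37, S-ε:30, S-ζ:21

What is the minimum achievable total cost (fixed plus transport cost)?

Open {P1}: assign each demand point to its cheapest open site.
  S-α→P1 30, S-β→P1 32, S-γ→P1 31, S-δ→P1 36, S-ε→P1 22, S-ζ→P1 19
  transport cost 170, fixed 14 → total 184.
Compare {P2}: transport cost 160 + fixed 30 = 190.
Compare {P1, P2}: transport cost 148 + fixed 44 = 192.

184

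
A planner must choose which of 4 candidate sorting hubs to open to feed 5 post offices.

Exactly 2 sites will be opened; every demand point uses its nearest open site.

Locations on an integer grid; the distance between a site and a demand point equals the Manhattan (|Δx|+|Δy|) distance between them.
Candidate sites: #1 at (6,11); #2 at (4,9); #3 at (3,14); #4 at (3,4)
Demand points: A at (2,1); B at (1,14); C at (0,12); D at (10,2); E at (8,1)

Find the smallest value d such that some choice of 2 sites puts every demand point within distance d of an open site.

9

Open {#1, #4}.
  Farthest demand point is D at distance 9 (to #4); all others are ≤ 9.
With {#2, #4} the worst case is 9.
With {#3, #4} the worst case is 9.
No size-2 selection achieves below 9.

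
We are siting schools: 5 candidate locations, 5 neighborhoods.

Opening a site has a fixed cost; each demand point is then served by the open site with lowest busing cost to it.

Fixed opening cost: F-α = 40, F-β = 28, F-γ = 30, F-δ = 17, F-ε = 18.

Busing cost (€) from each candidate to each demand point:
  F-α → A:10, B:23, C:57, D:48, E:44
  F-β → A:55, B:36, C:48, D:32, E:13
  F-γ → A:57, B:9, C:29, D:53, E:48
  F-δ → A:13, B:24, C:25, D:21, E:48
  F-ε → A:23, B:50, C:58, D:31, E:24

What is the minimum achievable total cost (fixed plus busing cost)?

141

Open {F-β, F-δ}: assign each demand point to its cheapest open site.
  A→F-δ 13, B→F-δ 24, C→F-δ 25, D→F-δ 21, E→F-β 13
  busing cost 96, fixed 45 → total 141.
Compare {F-δ, F-ε}: busing cost 107 + fixed 35 = 142.
Compare {F-δ}: busing cost 131 + fixed 17 = 148.
Compare {F-β, F-γ, F-δ}: busing cost 81 + fixed 75 = 156.
All other subsets cost ≥ 142. Minimum total cost: 141.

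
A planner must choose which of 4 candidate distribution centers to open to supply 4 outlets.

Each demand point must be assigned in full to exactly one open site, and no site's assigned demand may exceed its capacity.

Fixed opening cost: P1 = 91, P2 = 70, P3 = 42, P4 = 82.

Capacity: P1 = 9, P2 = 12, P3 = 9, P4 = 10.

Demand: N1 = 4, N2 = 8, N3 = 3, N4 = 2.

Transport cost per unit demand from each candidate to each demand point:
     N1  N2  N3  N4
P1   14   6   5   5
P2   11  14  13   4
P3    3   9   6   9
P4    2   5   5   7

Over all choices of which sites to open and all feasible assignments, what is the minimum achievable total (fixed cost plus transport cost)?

208

Open {P3, P4}; cheapest assignment that respects the capacities:
  P3 (cap 9, load 7): N1, N3 — cost 4×3 + 3×6 = 30
  P4 (cap 10, load 10): N2, N4 — cost 8×5 + 2×7 = 54
  Shipping 84, fixed 124 → total 208.
  Any other capacity-feasible assignment to {P3, P4} ships for at least 84.
Compare {P1, P3}: its best feasible assignment gives total 229.
Compare {P1, P4}: its best feasible assignment gives total 258.
Every other set of open sites that can feasibly serve all demand totals ≥ 229 even under its best assignment. Minimum: 208.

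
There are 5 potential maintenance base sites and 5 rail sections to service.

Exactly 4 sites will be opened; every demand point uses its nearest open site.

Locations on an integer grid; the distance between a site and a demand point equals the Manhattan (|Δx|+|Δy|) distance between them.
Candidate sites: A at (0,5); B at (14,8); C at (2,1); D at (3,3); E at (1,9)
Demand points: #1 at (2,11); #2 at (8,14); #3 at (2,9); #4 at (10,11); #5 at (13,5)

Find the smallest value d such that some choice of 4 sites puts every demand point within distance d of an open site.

Open {A, B, C, D}.
  Farthest demand point is #2 at distance 12 (to B); all others are ≤ 12.
With {A, B, C, E} the worst case is 12.
With {A, B, D, E} the worst case is 12.
No size-4 selection achieves below 12.

12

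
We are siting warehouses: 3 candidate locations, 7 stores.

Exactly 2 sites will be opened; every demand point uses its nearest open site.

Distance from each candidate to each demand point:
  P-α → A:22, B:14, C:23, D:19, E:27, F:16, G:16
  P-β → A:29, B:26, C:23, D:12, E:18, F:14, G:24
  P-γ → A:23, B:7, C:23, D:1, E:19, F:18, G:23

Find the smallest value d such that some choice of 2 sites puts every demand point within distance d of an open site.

Open {P-α, P-β}.
  Farthest demand point is C at distance 23 (to P-α); all others are ≤ 23.
With {P-α, P-γ} the worst case is 23.
With {P-β, P-γ} the worst case is 23.
No size-2 selection achieves below 23.

23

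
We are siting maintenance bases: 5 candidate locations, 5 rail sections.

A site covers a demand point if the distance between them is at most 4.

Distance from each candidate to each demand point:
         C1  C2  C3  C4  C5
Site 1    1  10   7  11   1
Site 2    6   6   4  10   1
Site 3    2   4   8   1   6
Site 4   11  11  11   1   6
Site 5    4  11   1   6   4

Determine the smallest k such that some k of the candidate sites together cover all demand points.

2

Coverage sets (demand points within 4 of each site):
  Site 1: {C1, C5}
  Site 2: {C3, C5}
  Site 3: {C1, C2, C4}
  Site 4: {C4}
  Site 5: {C1, C3, C5}
No single site covers all 5 demand points.
But {Site 2, Site 3} covers everything, so the minimum is 2.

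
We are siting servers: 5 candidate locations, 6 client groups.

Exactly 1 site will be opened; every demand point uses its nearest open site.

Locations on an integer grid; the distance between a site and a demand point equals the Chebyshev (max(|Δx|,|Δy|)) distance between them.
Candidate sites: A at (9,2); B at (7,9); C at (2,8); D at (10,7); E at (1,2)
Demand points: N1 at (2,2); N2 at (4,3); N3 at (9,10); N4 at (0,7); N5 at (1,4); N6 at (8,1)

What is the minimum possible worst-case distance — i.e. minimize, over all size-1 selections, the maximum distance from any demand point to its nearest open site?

Open {C}.
  Farthest demand point is N3 at distance 7 (to C); all others are ≤ 7.
With {B} the worst case is 8.
With {E} the worst case is 8.
No size-1 selection achieves below 7.

7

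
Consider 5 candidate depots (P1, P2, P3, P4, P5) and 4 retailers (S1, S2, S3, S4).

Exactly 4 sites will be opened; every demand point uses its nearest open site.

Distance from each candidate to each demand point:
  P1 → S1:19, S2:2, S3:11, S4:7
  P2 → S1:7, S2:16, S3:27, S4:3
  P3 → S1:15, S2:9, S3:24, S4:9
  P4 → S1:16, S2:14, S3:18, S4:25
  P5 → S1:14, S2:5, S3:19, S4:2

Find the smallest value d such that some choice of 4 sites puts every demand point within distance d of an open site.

11

Open {P1, P2, P3, P4}.
  Farthest demand point is S3 at distance 11 (to P1); all others are ≤ 11.
With {P1, P2, P3, P5} the worst case is 11.
With {P1, P2, P4, P5} the worst case is 11.
No size-4 selection achieves below 11.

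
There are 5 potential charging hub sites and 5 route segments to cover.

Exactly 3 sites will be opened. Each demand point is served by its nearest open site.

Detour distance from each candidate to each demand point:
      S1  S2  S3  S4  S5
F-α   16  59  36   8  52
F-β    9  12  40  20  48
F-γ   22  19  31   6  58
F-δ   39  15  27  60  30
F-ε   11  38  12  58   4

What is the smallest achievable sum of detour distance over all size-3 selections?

Open {F-β, F-γ, F-ε}.
  S1→F-β 9, S2→F-β 12, S3→F-ε 12, S4→F-γ 6, S5→F-ε 4  ⇒ total 43.
Compare {F-α, F-β, F-ε}: total 45.
Compare {F-γ, F-δ, F-ε}: total 48.
No size-3 selection does better; minimum is 43.

43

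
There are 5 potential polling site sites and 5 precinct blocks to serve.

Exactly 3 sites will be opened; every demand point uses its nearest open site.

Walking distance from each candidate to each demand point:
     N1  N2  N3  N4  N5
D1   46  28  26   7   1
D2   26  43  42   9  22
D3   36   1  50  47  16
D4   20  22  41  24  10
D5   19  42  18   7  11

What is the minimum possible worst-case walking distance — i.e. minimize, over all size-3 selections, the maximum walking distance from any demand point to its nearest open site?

Open {D1, D3, D5}.
  Farthest demand point is N1 at walking distance 19 (to D5); all others are ≤ 19.
With {D2, D3, D5} the worst case is 19.
With {D3, D4, D5} the worst case is 19.
No size-3 selection achieves below 19.

19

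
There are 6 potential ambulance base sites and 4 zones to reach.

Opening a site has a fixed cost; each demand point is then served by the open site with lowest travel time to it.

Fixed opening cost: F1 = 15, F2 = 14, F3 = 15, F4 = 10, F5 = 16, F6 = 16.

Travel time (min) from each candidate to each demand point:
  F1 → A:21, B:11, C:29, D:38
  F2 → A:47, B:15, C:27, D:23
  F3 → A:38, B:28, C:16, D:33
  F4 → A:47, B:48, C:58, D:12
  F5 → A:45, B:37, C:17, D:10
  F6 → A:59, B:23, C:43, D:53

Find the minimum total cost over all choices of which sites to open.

90

Open {F1, F5}: assign each demand point to its cheapest open site.
  A→F1 21, B→F1 11, C→F5 17, D→F5 10
  travel time 59, fixed 31 → total 90.
Compare {F1, F4}: travel time 73 + fixed 25 = 98.
Compare {F1, F3, F4}: travel time 60 + fixed 40 = 100.
Compare {F1, F4, F5}: travel time 59 + fixed 41 = 100.
All other subsets cost ≥ 98. Minimum total cost: 90.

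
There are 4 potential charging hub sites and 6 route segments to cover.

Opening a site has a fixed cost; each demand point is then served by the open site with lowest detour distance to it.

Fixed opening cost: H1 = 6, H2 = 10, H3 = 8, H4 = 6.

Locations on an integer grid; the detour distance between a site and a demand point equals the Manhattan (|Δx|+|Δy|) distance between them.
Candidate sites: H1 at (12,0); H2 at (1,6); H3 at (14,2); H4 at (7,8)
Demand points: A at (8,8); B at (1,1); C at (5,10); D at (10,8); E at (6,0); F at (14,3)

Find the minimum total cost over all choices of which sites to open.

Open {H1, H4}: assign each demand point to its cheapest open site.
  A→H4 1, B→H1 12, C→H4 4, D→H4 3, E→H1 6, F→H1 5
  detour distance 31, fixed 12 → total 43.
Compare {H3, H4}: detour distance 31 + fixed 14 = 45.
Compare {H1, H2, H4}: detour distance 24 + fixed 22 = 46.
Compare {H1, H3, H4}: detour distance 27 + fixed 20 = 47.
All other subsets cost ≥ 45. Minimum total cost: 43.

43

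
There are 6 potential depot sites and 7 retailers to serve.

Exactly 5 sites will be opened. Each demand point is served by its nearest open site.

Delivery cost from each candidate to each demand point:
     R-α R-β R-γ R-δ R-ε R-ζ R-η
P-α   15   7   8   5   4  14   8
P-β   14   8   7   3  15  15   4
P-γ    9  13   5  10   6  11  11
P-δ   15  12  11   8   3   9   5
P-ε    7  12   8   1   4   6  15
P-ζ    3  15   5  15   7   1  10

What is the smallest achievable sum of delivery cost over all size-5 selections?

Open {P-α, P-β, P-δ, P-ε, P-ζ}.
  R-α→P-ζ 3, R-β→P-α 7, R-γ→P-ζ 5, R-δ→P-ε 1, R-ε→P-δ 3, R-ζ→P-ζ 1, R-η→P-β 4  ⇒ total 24.
Compare {P-α, P-β, P-γ, P-ε, P-ζ}: total 25.
Compare {P-α, P-γ, P-δ, P-ε, P-ζ}: total 25.
No size-5 selection does better; minimum is 24.

24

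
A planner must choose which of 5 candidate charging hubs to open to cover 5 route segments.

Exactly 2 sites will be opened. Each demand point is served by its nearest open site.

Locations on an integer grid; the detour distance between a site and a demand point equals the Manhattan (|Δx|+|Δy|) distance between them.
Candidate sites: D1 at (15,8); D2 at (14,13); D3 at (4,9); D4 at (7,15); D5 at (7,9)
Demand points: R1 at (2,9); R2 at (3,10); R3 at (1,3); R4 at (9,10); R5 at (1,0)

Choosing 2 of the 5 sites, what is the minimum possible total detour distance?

Open {D3, D5}.
  R1→D3 2, R2→D3 2, R3→D3 9, R4→D5 3, R5→D3 12  ⇒ total 28.
Compare {D1, D3}: total 31.
Compare {D2, D3}: total 31.
No size-2 selection does better; minimum is 28.

28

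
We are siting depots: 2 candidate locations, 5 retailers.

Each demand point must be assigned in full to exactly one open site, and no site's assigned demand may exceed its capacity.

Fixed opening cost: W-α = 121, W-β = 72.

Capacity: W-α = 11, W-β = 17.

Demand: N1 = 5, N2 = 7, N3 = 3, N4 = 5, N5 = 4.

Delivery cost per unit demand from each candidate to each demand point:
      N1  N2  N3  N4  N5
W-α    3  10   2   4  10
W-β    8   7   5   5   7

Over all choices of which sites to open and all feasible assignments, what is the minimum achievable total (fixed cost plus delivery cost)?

316

Open {W-α, W-β}; cheapest assignment that respects the capacities:
  W-α (cap 11, load 8): N1, N3 — cost 5×3 + 3×2 = 21
  W-β (cap 17, load 16): N2, N4, N5 — cost 7×7 + 5×5 + 4×7 = 102
  Shipping 123, fixed 193 → total 316.
  Any other capacity-feasible assignment to {W-α, W-β} ships for at least 123.
Total demand is 24 and no other set of sites has combined capacity ≥ 24, so {W-α, W-β} is the only feasible choice of open sites. Minimum: 316.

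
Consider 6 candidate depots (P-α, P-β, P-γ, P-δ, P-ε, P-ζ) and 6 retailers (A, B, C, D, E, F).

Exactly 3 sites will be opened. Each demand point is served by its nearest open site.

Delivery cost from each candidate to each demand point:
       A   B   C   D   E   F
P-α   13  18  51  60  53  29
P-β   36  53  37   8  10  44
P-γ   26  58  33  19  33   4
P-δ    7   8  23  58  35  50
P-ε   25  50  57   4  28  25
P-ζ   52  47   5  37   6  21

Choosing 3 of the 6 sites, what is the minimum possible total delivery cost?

49

Open {P-γ, P-δ, P-ζ}.
  A→P-δ 7, B→P-δ 8, C→P-ζ 5, D→P-γ 19, E→P-ζ 6, F→P-γ 4  ⇒ total 49.
Compare {P-δ, P-ε, P-ζ}: total 51.
Compare {P-β, P-δ, P-ζ}: total 55.
No size-3 selection does better; minimum is 49.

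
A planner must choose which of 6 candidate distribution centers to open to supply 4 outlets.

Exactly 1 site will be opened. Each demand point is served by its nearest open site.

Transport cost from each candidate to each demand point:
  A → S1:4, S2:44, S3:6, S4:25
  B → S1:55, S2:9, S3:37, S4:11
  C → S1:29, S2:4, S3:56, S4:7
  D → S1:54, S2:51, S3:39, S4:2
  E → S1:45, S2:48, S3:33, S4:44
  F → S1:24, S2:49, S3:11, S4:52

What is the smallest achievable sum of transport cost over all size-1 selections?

Open {A}.
  S1→A 4, S2→A 44, S3→A 6, S4→A 25  ⇒ total 79.
Compare {C}: total 96.
Compare {B}: total 112.
No size-1 selection does better; minimum is 79.

79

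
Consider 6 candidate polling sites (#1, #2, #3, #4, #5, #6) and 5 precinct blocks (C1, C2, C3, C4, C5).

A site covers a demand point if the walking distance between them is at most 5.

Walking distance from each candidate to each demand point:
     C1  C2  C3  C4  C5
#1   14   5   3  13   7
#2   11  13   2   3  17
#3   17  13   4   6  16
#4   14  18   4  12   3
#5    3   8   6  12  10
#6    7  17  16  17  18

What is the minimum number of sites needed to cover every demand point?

4

Coverage sets (demand points within 5 of each site):
  #1: {C2, C3}
  #2: {C3, C4}
  #3: {C3}
  #4: {C3, C5}
  #5: {C1}
  #6: {}
No 3 sites suffice: every size-3 union leaves at least one demand point uncovered.
But {#1, #2, #4, #5} covers everything, so the minimum is 4.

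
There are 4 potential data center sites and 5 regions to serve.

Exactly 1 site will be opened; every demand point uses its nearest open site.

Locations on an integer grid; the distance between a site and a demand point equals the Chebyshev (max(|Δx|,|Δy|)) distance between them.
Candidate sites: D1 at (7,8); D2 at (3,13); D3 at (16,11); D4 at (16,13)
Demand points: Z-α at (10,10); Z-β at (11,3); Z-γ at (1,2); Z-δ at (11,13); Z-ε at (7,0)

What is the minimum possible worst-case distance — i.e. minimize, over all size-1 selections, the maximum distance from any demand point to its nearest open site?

8

Open {D1}.
  Farthest demand point is Z-ε at distance 8 (to D1); all others are ≤ 8.
With {D2} the worst case is 13.
With {D3} the worst case is 15.
No size-1 selection achieves below 8.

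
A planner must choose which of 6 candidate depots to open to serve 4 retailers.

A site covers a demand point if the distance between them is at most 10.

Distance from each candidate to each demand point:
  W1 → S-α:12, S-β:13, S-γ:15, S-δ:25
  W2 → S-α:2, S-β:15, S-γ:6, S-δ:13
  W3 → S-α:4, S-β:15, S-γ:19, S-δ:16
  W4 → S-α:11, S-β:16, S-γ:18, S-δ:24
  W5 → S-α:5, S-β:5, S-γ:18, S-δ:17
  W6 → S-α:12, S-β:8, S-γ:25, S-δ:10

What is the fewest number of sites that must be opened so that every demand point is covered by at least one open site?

2

Coverage sets (demand points within 10 of each site):
  W1: {}
  W2: {S-α, S-γ}
  W3: {S-α}
  W4: {}
  W5: {S-α, S-β}
  W6: {S-β, S-δ}
No single site covers all 4 demand points.
But {W2, W6} covers everything, so the minimum is 2.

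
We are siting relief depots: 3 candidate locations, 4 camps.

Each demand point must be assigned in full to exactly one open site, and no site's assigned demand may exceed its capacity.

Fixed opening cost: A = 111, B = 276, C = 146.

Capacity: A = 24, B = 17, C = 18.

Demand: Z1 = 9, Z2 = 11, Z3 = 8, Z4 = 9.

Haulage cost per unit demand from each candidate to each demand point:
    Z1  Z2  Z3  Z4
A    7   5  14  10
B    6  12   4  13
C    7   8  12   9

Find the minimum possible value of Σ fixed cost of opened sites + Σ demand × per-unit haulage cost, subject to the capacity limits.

Open {A, C}; cheapest assignment that respects the capacities:
  A (cap 24, load 20): Z1, Z2 — cost 9×7 + 11×5 = 118
  C (cap 18, load 17): Z3, Z4 — cost 8×12 + 9×9 = 177
  Shipping 295, fixed 257 → total 552.
  Any other capacity-feasible assignment to {A, C} ships for at least 295.
Compare {A, B}: its best feasible assignment gives total 618.
Compare {A, B, C}: its best feasible assignment gives total 755.
Every other set of open sites that can feasibly serve all demand totals ≥ 618 even under its best assignment. Minimum: 552.

552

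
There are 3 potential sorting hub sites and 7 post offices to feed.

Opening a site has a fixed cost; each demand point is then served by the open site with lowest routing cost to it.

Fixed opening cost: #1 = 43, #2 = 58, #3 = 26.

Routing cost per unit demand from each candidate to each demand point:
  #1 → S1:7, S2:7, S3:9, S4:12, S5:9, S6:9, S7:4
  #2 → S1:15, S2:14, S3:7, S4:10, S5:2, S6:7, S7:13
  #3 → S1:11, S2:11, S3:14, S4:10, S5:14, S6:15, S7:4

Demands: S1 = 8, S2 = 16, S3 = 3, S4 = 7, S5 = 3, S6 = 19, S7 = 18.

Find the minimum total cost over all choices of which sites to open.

Open {#1, #2}: assign each demand point to its cheapest open site.
  S1→#1 8×7=56, S2→#1 16×7=112, S3→#2 3×7=21, S4→#2 7×10=70, S5→#2 3×2=6, S6→#2 19×7=133, S7→#1 18×4=72
  routing cost 470, fixed 101 → total 571.
Compare {#1}: routing cost 549 + fixed 43 = 592.
Compare {#1, #2, #3}: routing cost 470 + fixed 127 = 597.
Compare {#1, #3}: routing cost 535 + fixed 69 = 604.
All other subsets cost ≥ 592. Minimum total cost: 571.

571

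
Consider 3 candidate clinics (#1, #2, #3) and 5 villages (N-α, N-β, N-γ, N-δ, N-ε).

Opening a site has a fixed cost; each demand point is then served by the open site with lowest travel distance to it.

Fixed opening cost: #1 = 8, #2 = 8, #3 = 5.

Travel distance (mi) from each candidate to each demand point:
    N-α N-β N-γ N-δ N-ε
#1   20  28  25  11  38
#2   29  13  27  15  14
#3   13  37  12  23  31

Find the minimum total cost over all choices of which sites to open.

80

Open {#2, #3}: assign each demand point to its cheapest open site.
  N-α→#3 13, N-β→#2 13, N-γ→#3 12, N-δ→#2 15, N-ε→#2 14
  travel distance 67, fixed 13 → total 80.
Compare {#1, #2, #3}: travel distance 63 + fixed 21 = 84.
Compare {#1, #2}: travel distance 83 + fixed 16 = 99.
Compare {#2}: travel distance 98 + fixed 8 = 106.
All other subsets cost ≥ 84. Minimum total cost: 80.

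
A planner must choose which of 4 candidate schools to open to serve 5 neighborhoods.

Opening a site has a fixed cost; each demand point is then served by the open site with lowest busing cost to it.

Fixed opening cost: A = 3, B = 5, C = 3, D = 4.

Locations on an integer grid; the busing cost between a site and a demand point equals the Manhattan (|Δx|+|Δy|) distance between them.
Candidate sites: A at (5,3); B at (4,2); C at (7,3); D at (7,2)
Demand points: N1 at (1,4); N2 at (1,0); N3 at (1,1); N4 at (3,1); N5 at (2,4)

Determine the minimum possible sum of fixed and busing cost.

25

Open {B}: assign each demand point to its cheapest open site.
  N1→B 5, N2→B 5, N3→B 4, N4→B 2, N5→B 4
  busing cost 20, fixed 5 → total 25.
Compare {A, B}: busing cost 20 + fixed 8 = 28.
Compare {B, C}: busing cost 20 + fixed 8 = 28.
Compare {A}: busing cost 26 + fixed 3 = 29.
All other subsets cost ≥ 28. Minimum total cost: 25.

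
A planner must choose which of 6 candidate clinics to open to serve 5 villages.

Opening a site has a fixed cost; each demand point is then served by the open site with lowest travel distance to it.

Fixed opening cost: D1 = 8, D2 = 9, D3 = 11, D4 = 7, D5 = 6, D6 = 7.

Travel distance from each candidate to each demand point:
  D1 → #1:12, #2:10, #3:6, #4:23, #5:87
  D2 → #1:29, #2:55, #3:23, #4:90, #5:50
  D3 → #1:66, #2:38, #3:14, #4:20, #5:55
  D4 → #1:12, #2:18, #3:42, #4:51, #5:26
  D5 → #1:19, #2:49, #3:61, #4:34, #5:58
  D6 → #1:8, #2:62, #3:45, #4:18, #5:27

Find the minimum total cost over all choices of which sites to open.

Open {D1, D6}: assign each demand point to its cheapest open site.
  #1→D6 8, #2→D1 10, #3→D1 6, #4→D6 18, #5→D6 27
  travel distance 69, fixed 15 → total 84.
Compare {D1, D4, D6}: travel distance 68 + fixed 22 = 90.
Compare {D1, D5, D6}: travel distance 69 + fixed 21 = 90.
Compare {D1, D4}: travel distance 77 + fixed 15 = 92.
All other subsets cost ≥ 90. Minimum total cost: 84.

84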